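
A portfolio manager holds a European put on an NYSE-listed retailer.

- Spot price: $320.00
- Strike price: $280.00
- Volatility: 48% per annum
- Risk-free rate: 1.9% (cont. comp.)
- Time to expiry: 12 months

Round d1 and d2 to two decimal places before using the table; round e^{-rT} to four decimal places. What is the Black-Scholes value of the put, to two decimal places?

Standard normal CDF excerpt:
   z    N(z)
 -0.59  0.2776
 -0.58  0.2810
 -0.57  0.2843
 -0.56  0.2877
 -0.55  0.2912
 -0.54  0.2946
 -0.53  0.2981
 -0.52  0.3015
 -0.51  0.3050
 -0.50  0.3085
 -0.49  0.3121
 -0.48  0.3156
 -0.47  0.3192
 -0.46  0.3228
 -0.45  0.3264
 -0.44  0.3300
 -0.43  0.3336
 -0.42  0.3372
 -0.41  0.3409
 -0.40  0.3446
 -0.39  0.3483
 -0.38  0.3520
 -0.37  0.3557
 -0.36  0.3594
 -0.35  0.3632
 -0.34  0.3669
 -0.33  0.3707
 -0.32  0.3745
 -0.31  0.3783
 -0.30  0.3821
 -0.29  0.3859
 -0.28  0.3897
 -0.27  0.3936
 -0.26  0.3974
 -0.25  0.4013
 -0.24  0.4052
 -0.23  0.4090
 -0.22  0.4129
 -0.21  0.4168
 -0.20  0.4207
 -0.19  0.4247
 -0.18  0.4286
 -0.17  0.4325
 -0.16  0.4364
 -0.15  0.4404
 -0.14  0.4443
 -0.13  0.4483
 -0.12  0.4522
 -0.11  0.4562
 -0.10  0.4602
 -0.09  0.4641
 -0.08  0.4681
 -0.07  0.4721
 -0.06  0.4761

$36.54

σ√T = 0.48·√1 = 0.4800
d₁ = [ln(320/280) + (0.019 + 0.48²/2)·1] / 0.4800 = [0.1335 + 0.1342] / 0.4800 = 0.5578 ⇒ 0.56
d₂ = d₁ − σ√T = 0.5578 − 0.4800 = 0.0778 ⇒ 0.08
e^(−rT) = e^(−0.019·1) = 0.9812
N(−d₂) = N(-0.08) = 0.4681;  N(−d₁) = N(-0.56) = 0.2877
P = 280·0.9812·0.4681 − 320·0.2877 = 128.6039 − 92.0640 = 36.5399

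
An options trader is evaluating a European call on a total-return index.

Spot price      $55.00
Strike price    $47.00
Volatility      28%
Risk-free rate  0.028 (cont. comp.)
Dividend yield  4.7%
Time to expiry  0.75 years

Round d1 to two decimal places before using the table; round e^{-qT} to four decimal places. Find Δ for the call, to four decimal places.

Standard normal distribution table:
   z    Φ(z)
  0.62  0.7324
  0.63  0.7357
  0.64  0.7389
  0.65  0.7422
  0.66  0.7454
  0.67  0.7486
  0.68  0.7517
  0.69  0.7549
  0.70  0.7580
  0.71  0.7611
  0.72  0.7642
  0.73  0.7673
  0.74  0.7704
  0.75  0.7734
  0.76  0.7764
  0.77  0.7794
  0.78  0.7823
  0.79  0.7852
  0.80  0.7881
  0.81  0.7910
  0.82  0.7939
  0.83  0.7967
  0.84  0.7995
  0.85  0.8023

σ√T = 0.28·√0.75 = 0.2425
d₁ = [ln(55/47) + (0.028 − 0.047 + 0.28²/2)·0.75] / 0.2425 = [0.1572 + 0.0152] / 0.2425 = 0.7107 → 0.71
N(d₁) = N(0.71) = 0.7611
Δ_call = e^(−qT)·N(d₁) = 0.9654·0.7611 = 0.7348

0.7348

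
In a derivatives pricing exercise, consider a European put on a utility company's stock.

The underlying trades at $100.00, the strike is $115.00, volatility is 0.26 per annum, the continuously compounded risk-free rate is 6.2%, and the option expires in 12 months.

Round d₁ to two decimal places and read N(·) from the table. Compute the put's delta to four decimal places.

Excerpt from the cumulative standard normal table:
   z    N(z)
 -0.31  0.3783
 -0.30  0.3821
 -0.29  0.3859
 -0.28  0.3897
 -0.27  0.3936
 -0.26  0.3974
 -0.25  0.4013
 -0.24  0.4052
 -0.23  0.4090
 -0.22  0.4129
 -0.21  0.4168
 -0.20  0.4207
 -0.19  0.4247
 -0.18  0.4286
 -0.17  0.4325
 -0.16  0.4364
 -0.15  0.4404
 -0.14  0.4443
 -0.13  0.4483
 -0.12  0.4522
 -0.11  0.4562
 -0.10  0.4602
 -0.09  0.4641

T = 1;  σ√T = 0.2600
d₁ = [ln(100/115) + (0.062 + ½·0.26²)·1] / (σ√T) = (-0.1398 + 0.0958) / 0.2600 = -0.1691 ≈ -0.17
N(d₁) = N(-0.17) = 0.4325
Δ_put = N(d₁) − 1 = 0.4325 − 1 = -0.5675

-0.5675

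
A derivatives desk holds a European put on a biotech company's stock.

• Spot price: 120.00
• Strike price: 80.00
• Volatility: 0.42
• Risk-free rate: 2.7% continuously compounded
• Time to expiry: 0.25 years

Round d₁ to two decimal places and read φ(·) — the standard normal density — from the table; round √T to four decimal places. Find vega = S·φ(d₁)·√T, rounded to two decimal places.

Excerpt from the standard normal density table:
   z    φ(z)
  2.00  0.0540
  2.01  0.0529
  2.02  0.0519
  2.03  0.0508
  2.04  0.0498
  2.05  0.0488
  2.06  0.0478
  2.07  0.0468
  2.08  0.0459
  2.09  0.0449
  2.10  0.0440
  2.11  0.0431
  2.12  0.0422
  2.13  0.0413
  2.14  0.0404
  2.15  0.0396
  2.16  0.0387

T = 0.25;  σ√T = 0.2100
d₁ = [ln(120/80) + (0.027 + ½·0.42²)·0.25] / (σ√T) = (0.4055 + 0.0288) / 0.2100 = 2.0679 which rounds to 2.07
√T = √0.25 = 0.5000
φ(d₁) = φ(2.07) = 0.0468
vega = S·φ(d₁)·√T = 120·0.0468·0.5000 = 2.8080

2.81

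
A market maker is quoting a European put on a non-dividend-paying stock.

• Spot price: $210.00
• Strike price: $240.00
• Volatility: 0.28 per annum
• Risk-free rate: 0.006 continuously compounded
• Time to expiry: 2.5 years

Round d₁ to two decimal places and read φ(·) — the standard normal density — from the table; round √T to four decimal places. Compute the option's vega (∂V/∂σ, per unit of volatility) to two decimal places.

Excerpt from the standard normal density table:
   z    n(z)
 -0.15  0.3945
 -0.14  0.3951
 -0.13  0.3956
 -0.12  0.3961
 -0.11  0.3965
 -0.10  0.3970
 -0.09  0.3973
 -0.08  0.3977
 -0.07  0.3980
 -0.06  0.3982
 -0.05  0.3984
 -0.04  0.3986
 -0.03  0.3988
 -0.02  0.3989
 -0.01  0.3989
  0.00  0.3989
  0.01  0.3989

σ√T = 0.28 × 1.5811 = 0.4427
d₁ = [ln(210/240) + (0.006 + ½·0.28²)·2.5] / (σ√T) = (-0.1335 + 0.1130) / 0.4427 = -0.0464 ⇒ -0.05
√T = √2.5 = 1.5811
φ(d₁) = φ(-0.05) = 0.3984
vega = S·φ(d₁)·√T = 210·0.3984·1.5811 = 132.2812
(The call has the same vega.)

132.28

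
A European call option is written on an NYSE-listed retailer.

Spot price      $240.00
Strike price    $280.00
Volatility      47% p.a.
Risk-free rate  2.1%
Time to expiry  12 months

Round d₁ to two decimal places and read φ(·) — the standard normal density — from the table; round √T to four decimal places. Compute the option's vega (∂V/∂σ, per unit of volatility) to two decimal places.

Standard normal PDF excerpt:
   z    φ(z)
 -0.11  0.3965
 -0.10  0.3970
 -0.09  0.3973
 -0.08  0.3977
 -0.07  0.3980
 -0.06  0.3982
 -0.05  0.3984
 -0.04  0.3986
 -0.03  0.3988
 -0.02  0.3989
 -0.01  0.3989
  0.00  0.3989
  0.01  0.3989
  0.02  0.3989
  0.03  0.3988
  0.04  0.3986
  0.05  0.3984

95.62

σ√T = 0.47·√1 = 0.4700
d₁ = [ln(240/280) + (0.021 + 0.47²/2)·1] / 0.4700 = [-0.1542 + 0.1314] / 0.4700 = -0.0483 ≈ -0.05
√T = √1 = 1.0000
φ(d₁) = φ(-0.05) = 0.3984
vega = S·φ(d₁)·√T = 240·0.3984·1.0000 = 95.6160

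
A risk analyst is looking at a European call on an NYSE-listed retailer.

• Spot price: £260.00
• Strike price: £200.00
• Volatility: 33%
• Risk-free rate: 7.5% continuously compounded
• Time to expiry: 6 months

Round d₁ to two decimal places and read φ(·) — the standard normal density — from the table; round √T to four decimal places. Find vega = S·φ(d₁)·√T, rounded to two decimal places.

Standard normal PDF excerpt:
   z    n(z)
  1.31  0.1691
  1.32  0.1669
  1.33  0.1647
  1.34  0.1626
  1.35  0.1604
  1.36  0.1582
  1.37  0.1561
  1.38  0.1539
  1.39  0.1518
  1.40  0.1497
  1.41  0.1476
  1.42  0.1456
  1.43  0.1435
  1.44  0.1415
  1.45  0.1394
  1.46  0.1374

T = 0.5;  σ√T = 0.2333
d₁ = [ln(260/200) + (0.075 + 0.33²/2)·0.5] / 0.2333 = [0.2624 + 0.0647] / 0.2333 = 1.4017 ⇒ 1.40
√T = √0.5 = 0.7071
φ(d₁) = φ(1.40) = 0.1497
vega = S·φ(d₁)·√T = 260·0.1497·0.7071 = 27.5217

27.52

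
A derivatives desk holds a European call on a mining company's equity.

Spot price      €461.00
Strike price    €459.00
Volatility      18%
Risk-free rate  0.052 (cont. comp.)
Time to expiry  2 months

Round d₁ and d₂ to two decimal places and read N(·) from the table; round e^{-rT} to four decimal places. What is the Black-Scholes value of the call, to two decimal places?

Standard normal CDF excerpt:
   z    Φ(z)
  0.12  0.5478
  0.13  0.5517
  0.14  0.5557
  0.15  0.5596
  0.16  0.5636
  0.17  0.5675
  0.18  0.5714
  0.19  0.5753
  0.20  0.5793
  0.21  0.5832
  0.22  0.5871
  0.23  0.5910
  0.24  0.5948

T = 0.1667;  σ√T = 0.0735
d₁ = [ln(461/459) + (0.052 + 0.18²/2)·0.1667] / 0.0735 = [0.0043 + 0.0114] / 0.0735 = 0.2138 ⇒ 0.21
d₂ = d₁ − σ√T = 0.2138 − 0.0735 = 0.1404 ⇒ 0.14
e^(−rT) = e^(−0.052·0.1667) = 0.9914
N(d₁) = N(0.21) = 0.5832;  N(d₂) = N(0.14) = 0.5557
C = 461·0.5832 − 459·0.9914·0.5557 = 268.8552 − 252.8727 = 15.9825

€15.98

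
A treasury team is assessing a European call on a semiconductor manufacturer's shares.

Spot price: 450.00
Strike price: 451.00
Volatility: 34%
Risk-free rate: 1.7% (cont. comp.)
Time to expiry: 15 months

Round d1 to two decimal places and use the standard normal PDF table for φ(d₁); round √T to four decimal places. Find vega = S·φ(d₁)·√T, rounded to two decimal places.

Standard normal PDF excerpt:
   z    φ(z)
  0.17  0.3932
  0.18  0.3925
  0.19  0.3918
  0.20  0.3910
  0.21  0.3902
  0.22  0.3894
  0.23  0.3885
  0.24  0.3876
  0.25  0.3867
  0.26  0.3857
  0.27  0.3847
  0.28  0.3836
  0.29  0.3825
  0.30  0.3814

T = 1.25;  σ√T = 0.3801
d₁ = [ln(450/451) + (0.017 + 0.34²/2)·1.25] / 0.3801 = [-0.0022 + 0.0935] / 0.3801 = 0.2401 ⇒ 0.24
√T = √1.25 = 1.1180
φ(d₁) = φ(0.24) = 0.3876
vega = S·φ(d₁)·√T = 450·0.3876·1.1180 = 195.0016
(Vega is the same for a European call and put with the same parameters.)

195.00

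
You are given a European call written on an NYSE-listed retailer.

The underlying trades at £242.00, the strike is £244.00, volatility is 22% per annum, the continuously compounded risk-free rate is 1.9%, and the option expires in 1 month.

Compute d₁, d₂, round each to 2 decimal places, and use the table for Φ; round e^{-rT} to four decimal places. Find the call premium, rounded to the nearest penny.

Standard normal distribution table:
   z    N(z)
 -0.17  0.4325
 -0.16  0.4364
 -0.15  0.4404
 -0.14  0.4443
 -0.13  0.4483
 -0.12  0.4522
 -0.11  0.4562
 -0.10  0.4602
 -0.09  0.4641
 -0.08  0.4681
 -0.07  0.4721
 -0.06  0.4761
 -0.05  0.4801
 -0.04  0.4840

σ√T = 0.22·√0.08333 = 0.0635
ln(S/K) + (r + σ²/2)T = ln(242/244) + (0.019 + 0.22²/2)·0.08333 = -0.0082 + 0.0036 = -0.0046
d₁ = -0.0046 / 0.0635 = -0.0729 ⇒ -0.07
d₂ = d₁ − σ√T = -0.0729 − 0.0635 = -0.1364 ⇒ -0.14
e^(−rT) = e^(−0.019·0.08333) = 0.9984
N(d₁) = N(-0.07) = 0.4721;  N(d₂) = N(-0.14) = 0.4443
C = 242·0.4721 − 244·0.9984·0.4443 = 114.2482 − 108.2357 = 6.0125

£6.01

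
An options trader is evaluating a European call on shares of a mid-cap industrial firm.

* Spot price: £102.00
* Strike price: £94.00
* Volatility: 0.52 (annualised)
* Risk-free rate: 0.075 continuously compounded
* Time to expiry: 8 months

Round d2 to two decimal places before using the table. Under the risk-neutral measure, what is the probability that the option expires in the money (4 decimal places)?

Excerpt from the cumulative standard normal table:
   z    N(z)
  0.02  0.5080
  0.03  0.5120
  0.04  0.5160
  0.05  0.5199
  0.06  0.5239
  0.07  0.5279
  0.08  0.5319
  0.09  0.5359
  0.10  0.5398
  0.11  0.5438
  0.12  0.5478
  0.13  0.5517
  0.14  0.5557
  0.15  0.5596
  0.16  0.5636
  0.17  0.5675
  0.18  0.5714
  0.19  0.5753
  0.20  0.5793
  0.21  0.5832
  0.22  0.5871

T = 0.6667;  σ√T = 0.4246
d₁ = [ln(102/94) + (0.075 + 0.52²/2)·0.6667] / 0.4246 = [0.0817 + 0.1401] / 0.4246 = 0.5224 which rounds to 0.52
d₂ = d₁ − σ√T = 0.5224 − 0.4246 = 0.0978 which rounds to 0.10
Pr(exercise) under Q = N(d₂) = 0.5398

0.5398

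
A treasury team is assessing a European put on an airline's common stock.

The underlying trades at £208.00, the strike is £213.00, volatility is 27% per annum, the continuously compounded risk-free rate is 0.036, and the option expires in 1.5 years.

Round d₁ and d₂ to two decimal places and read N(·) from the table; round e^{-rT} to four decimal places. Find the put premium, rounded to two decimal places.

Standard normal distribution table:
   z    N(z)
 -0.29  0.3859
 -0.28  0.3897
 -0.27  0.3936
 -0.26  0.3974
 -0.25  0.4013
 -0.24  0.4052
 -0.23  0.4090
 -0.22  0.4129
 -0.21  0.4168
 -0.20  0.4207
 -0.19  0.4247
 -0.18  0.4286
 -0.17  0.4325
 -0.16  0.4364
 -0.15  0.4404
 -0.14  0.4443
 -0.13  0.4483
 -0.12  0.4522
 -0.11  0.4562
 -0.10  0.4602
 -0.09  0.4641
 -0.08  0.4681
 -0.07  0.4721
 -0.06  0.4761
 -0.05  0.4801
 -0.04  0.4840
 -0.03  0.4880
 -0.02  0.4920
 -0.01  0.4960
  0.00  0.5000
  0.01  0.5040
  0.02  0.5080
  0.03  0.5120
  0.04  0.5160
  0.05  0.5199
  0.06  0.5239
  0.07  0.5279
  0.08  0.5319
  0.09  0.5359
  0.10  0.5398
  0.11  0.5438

£23.87

σ√T = 0.27 × 1.2247 = 0.3307
d₁ = [ln(208/213) + (0.036 + 0.27²/2)·1.5] / 0.3307 = [-0.0238 + 0.1087] / 0.3307 = 0.2568 which rounds to 0.26
d₂ = d₁ − σ√T = 0.2568 − 0.3307 = -0.0739 which rounds to -0.07
e^(−rT) = e^(−0.036·1.5) = 0.9474
P = 213·0.9474·N(0.07) − 208·N(-0.26) = 213·0.9474·0.5279 − 208·0.3974 = 106.5282 − 82.6592 = 23.8690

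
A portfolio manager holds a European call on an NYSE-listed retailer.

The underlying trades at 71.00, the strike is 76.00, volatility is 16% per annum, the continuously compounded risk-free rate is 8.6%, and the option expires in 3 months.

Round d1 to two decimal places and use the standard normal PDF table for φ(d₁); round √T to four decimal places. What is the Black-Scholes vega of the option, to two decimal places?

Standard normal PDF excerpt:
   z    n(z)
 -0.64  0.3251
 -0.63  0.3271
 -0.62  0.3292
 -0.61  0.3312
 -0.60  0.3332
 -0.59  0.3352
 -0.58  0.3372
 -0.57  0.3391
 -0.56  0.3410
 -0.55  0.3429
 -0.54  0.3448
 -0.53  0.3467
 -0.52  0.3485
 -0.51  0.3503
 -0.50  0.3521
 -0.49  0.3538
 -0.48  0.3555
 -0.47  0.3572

σ√T = 0.16·√0.25 = 0.0800
ln(S/K) + (r + σ²/2)T = ln(71/76) + (0.086 + 0.16²/2)·0.25 = -0.0681 + 0.0247 = -0.0434
d₁ = -0.0434 / 0.0800 = -0.5419 → -0.54
√T = √0.25 = 0.5000
φ(d₁) = φ(-0.54) = 0.3448
vega = S·φ(d₁)·√T = 71·0.3448·0.5000 = 12.2404

12.24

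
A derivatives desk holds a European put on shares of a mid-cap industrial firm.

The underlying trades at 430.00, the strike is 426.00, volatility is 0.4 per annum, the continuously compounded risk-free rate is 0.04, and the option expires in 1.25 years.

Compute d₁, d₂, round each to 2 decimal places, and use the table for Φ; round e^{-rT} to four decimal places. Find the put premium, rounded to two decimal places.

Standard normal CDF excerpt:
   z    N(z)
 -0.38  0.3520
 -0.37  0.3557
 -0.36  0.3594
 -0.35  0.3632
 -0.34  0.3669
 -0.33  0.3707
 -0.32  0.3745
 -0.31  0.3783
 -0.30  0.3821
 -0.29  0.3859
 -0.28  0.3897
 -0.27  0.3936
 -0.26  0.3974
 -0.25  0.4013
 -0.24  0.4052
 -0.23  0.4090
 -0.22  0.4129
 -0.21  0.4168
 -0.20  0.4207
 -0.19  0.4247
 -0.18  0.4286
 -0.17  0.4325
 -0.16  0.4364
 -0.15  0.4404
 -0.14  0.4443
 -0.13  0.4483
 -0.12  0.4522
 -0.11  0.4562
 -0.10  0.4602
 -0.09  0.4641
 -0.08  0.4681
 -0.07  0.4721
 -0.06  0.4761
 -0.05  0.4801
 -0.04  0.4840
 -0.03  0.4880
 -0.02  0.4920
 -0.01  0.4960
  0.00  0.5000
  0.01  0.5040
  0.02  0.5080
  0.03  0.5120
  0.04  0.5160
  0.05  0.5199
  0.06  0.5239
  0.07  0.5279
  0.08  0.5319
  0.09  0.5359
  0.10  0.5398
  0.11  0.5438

σ√T = 0.4·√1.25 = 0.4472
d₁ = [ln(430/426) + (0.04 + 0.4²/2)·1.25] / 0.4472 = [0.0093 + 0.1500] / 0.4472 = 0.3563 ⇒ 0.36
d₂ = d₁ − σ√T = 0.3563 − 0.4472 = -0.0909 ⇒ -0.09
exp(−rT) = exp(−0.04·1.25) = 0.9512
N(−d₂) = N(0.09) = 0.5359;  N(−d₁) = N(-0.36) = 0.3594
P = 426·0.9512·0.5359 − 430·0.3594 = 217.1527 − 154.5420 = 62.6107

62.61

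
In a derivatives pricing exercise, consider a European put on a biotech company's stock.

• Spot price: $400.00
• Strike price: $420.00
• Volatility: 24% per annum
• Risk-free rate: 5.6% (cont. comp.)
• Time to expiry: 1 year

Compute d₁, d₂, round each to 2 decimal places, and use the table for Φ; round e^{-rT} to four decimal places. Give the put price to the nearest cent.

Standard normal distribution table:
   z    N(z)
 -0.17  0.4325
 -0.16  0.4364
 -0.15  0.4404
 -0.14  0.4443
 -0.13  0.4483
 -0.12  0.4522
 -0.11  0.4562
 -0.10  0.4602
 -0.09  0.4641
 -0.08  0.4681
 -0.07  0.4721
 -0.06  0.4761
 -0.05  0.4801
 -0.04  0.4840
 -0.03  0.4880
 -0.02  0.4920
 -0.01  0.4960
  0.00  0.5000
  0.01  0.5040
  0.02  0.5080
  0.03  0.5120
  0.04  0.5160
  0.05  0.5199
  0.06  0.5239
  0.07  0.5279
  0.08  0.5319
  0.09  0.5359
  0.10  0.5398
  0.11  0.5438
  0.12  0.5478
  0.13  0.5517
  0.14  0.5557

T = 1;  σ√T = 0.2400
d₁ = [ln(400/420) + (0.056 + 0.24²/2)·1] / 0.2400 = [-0.0488 + 0.0848] / 0.2400 = 0.1500 ⇒ 0.15
d₂ = d₁ − σ√T = 0.1500 − 0.2400 = -0.0900 ⇒ -0.09
exp(−rT) = exp(−0.056·1) = 0.9455
N(−d₂) = N(0.09) = 0.5359;  N(−d₁) = N(-0.15) = 0.4404
P = 420·0.9455·0.5359 − 400·0.4404 = 212.8112 − 176.1600 = 36.6512

$36.65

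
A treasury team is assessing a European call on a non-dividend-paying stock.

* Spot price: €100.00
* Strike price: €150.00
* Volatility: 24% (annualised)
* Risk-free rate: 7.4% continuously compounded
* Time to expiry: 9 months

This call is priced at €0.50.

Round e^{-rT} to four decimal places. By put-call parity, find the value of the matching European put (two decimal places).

€42.40

exp(−rT) = exp(−0.074·0.75) = 0.9460
Put-call parity: C − P = S − K·e^(−rT) = 100 − 150·0.9460 = 100 − 141.9000 = -41.9000
P = C − (C − P) = 0.50 − (-41.9000) = 42.4000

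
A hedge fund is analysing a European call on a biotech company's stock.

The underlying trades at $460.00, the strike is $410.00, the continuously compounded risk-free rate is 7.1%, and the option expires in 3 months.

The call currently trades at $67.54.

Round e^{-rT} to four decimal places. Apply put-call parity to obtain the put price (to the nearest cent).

$10.32

exp(−rT) = exp(−0.071·0.25) = 0.9824
Put-call parity: C − P = S − K·e^(−rT) = 460 − 410·0.9824 = 460 − 402.7840 = 57.2160
P = C − (C − P) = 67.54 − (57.2160) = 10.3240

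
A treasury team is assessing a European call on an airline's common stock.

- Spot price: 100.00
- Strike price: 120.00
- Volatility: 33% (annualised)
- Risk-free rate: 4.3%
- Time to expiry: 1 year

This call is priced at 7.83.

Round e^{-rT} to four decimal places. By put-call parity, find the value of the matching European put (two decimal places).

exp(−rT) = exp(−0.043·1) = 0.9579
Put-call parity: C − P = S − K·e^(−rT) = 100 − 120·0.9579 = 100 − 114.9480 = -14.9480
P = C − (C − P) = 7.83 − (-14.9480) = 22.7780

22.78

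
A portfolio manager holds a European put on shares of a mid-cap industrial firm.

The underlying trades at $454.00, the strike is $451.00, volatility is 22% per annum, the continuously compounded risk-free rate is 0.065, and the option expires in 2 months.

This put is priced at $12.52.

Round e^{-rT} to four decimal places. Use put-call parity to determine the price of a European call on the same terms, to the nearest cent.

$20.39

exp(−rT) = exp(−0.065·0.1667) = 0.9892
Put-call parity: C − P = S − K·e^(−rT) = 454 − 451·0.9892 = 454 − 446.1292 = 7.8708
C = P + (C − P) = 12.52 + (7.8708) = 20.3908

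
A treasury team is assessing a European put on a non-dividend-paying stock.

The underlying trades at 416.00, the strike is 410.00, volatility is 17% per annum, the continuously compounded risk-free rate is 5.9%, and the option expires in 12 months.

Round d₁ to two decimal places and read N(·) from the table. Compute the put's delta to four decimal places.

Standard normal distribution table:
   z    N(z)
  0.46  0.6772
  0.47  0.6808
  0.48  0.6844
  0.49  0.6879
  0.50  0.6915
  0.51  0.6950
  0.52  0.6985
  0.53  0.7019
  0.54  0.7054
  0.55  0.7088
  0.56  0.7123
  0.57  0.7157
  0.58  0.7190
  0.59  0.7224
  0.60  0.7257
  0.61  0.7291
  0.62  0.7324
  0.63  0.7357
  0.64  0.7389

σ√T = 0.17 × 1.0000 = 0.1700
d₁ = [ln(416/410) + (0.059 + ½·0.17²)·1] / (σ√T) = (0.0145 + 0.0735) / 0.1700 = 0.5175 ≈ 0.52
N(d₁) = N(0.52) = 0.6985
Δ_put = N(d₁) − 1 = 0.6985 − 1 = -0.3015

-0.3015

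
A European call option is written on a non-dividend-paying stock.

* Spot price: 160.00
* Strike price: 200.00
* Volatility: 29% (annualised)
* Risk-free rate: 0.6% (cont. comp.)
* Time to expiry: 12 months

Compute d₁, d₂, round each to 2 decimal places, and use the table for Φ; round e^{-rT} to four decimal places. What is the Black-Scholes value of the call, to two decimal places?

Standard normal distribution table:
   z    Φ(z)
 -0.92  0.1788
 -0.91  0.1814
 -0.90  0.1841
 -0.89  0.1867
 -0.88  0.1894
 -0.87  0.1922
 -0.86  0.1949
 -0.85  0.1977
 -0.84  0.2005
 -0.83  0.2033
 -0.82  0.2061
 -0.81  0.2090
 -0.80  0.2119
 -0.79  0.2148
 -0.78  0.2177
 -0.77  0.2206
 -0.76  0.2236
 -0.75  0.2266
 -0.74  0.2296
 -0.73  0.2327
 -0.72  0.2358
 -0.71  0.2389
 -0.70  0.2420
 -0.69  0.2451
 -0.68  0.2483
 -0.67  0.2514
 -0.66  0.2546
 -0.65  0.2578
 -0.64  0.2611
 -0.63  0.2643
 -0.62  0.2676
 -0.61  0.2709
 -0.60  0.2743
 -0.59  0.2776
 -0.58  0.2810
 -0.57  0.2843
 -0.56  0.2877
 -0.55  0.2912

6.77

T = 1;  σ√T = 0.2900
d₁ = [ln(160/200) + (0.006 + 0.29²/2)·1] / 0.2900 = [-0.2231 + 0.0480] / 0.2900 = -0.6038 ≈ -0.60
d₂ = d₁ − σ√T = -0.6038 − 0.2900 = -0.8938 ≈ -0.89
e^(−rT) = e^(−0.006·1) = 0.9940
N(d₁) = N(-0.60) = 0.2743;  N(d₂) = N(-0.89) = 0.1867
C = 160·0.2743 − 200·0.9940·0.1867 = 43.8880 − 37.1160 = 6.7720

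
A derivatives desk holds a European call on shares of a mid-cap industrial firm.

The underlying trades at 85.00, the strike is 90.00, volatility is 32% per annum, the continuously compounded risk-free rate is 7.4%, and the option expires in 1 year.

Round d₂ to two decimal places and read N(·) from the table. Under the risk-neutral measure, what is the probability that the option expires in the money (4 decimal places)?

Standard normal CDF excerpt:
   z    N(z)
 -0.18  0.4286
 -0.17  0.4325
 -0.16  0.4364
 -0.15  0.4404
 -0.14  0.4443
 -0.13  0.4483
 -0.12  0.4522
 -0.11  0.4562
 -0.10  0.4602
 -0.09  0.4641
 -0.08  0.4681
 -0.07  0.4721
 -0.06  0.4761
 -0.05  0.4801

σ√T = 0.32·√1 = 0.3200
d₁ = [ln(85/90) + (0.074 + 0.32²/2)·1] / 0.3200 = [-0.0572 + 0.1252] / 0.3200 = 0.2126 ≈ 0.21
d₂ = d₁ − σ√T = 0.2126 − 0.3200 = -0.1074 ≈ -0.11
Pr(exercise) under Q = N(d₂) = 0.4562

0.4562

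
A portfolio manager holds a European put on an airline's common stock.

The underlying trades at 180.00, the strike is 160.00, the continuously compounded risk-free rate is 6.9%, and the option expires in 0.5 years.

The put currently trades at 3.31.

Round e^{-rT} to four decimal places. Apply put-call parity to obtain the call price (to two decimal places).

28.73

exp(−rT) = exp(−0.069·0.5) = 0.9661
Put-call parity: C − P = S − K·e^(−rT) = 180 − 160·0.9661 = 180 − 154.5760 = 25.4240
C = P + (C − P) = 3.31 + (25.4240) = 28.7340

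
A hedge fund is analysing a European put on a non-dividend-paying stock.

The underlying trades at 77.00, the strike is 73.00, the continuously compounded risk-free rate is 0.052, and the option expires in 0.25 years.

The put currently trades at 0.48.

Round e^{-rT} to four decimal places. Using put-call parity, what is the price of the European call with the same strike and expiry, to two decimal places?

5.42

e^(−rT) = e^(−0.052·0.25) = 0.9871
Put-call parity: C − P = S − K·e^(−rT) = 77 − 73·0.9871 = 77 − 72.0583 = 4.9417
C = P + (C − P) = 0.48 + (4.9417) = 5.4217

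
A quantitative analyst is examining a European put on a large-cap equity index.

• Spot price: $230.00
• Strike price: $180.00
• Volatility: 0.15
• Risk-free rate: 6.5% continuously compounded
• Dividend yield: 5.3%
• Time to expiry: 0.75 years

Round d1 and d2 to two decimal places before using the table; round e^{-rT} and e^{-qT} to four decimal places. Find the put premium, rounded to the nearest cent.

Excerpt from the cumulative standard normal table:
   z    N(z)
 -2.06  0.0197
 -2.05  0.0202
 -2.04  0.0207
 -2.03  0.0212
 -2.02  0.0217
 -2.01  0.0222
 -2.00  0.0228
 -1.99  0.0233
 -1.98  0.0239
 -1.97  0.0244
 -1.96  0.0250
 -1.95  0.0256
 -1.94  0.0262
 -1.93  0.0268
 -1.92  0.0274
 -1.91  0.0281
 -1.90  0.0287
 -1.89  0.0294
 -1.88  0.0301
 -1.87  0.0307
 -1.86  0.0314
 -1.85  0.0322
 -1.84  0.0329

$0.24

T = 0.75;  σ√T = 0.1299
d₁ = [ln(230/180) + (0.065 − 0.053 + 0.15²/2)·0.75] / 0.1299 = [0.2451 + 0.0174] / 0.1299 = 2.0212 → 2.02
d₂ = d₁ − σ√T = 2.0212 − 0.1299 = 1.8913 → 1.89
e^(−qT) = e^(−0.053·0.75) = 0.9610;  e^(−rT) = e^(−0.065·0.75) = 0.9524
P = 180·0.9524·N(-1.89) − 230·0.9610·N(-2.02) = 180·0.9524·0.0294 − 230·0.9610·0.0217 = 5.0401 − 4.7964 = 0.2437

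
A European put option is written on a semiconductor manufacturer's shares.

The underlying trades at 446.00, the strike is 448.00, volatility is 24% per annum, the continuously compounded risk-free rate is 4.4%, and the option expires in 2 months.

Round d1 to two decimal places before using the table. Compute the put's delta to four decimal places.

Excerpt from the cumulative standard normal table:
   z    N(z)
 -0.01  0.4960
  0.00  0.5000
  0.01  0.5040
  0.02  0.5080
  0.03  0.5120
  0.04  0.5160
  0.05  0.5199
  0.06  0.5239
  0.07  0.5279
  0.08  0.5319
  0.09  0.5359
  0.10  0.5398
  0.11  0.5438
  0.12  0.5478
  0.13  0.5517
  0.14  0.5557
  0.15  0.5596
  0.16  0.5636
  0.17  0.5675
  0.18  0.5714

T = 0.1667;  σ√T = 0.0980
d₁ = [ln(446/448) + (0.044 + 0.24²/2)·0.1667] / 0.0980 = [-0.0045 + 0.0121] / 0.0980 = 0.0782 → 0.08
N(d₁) = N(0.08) = 0.5319
Δ_put = N(d₁) − 1 = 0.5319 − 1 = -0.4681

-0.4681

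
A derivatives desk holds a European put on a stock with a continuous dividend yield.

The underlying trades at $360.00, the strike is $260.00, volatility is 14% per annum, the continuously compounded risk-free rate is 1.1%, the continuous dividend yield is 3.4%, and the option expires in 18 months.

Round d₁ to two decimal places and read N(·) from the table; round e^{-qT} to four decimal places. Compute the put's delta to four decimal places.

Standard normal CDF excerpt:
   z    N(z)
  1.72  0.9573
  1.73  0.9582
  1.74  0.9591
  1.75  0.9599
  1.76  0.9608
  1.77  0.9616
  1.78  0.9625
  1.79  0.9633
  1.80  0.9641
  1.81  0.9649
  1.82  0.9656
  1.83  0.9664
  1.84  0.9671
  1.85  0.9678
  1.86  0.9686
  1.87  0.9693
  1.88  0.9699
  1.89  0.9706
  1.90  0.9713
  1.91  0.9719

-0.0356

σ√T = 0.14 × 1.2247 = 0.1715
d₁ = [ln(360/260) + (0.011 − 0.034 + 0.14²/2)·1.5] / 0.1715 = [0.3254 − 0.0198] / 0.1715 = 1.7824 which rounds to 1.78
N(d₁) = N(1.78) = 0.9625
Δ_put = e^(−qT)·(N(d₁) − 1) = 0.9503·(0.9625 − 1) = -0.0356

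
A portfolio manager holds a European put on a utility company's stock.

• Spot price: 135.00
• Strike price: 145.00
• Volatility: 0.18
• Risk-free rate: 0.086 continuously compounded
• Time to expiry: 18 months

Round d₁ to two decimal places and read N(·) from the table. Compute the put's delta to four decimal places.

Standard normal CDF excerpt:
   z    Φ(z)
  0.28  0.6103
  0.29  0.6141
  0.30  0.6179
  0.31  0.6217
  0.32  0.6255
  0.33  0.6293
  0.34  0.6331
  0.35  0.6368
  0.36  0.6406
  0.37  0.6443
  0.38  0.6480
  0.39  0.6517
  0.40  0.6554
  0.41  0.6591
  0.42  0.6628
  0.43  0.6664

σ√T = 0.18·√1.5 = 0.2205
d₁ = [ln(135/145) + (0.086 + ½·0.18²)·1.5] / (σ√T) = (-0.0715 + 0.1533) / 0.2205 = 0.3712 → 0.37
N(d₁) = N(0.37) = 0.6443
Δ_put = N(d₁) − 1 = 0.6443 − 1 = -0.3557

-0.3557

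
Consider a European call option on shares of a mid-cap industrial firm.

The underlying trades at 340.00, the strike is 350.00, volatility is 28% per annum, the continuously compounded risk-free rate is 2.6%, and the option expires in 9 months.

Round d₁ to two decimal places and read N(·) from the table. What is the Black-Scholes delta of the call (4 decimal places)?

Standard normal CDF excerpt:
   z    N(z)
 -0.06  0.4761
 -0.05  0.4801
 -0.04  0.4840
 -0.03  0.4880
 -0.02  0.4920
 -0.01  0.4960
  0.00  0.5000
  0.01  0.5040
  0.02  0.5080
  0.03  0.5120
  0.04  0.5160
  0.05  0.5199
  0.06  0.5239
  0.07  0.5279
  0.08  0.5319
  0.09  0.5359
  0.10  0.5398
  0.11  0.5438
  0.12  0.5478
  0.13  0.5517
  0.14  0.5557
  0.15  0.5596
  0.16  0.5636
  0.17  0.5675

T = 0.75;  σ√T = 0.2425
d₁ = [ln(340/350) + (0.026 + 0.28²/2)·0.75] / 0.2425 = [-0.0290 + 0.0489] / 0.2425 = 0.0821 ≈ 0.08
N(d₁) = N(0.08) = 0.5319
Δ_call = N(d₁) = 0.5319

0.5319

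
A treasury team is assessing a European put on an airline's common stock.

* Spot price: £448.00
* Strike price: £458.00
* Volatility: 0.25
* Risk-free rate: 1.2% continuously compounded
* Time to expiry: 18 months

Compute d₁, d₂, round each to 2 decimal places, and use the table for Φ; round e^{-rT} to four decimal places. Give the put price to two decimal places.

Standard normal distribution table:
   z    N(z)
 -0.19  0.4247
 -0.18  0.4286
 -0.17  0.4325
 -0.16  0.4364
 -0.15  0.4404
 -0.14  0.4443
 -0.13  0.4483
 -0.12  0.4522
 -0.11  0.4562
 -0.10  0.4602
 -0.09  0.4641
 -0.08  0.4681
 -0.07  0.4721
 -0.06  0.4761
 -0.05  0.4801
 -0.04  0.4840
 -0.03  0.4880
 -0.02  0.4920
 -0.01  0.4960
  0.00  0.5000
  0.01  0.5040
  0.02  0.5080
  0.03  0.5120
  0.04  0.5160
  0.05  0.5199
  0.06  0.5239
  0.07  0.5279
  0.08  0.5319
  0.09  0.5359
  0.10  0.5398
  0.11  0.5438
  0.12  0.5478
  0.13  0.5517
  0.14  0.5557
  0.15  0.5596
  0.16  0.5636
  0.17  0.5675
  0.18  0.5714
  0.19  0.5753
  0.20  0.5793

£56.24

T = 1.5;  σ√T = 0.3062
d₁ = [ln(448/458) + (0.012 + 0.25²/2)·1.5] / 0.3062 = [-0.0221 + 0.0649] / 0.3062 = 0.1398 which rounds to 0.14
d₂ = d₁ − σ√T = 0.1398 − 0.3062 = -0.1664 which rounds to -0.17
e^(−rT) = e^(−0.012·1.5) = 0.9822
N(−d₂) = N(0.17) = 0.5675;  N(−d₁) = N(-0.14) = 0.4443
P = 458·0.9822·0.5675 − 448·0.4443 = 255.2885 − 199.0464 = 56.2421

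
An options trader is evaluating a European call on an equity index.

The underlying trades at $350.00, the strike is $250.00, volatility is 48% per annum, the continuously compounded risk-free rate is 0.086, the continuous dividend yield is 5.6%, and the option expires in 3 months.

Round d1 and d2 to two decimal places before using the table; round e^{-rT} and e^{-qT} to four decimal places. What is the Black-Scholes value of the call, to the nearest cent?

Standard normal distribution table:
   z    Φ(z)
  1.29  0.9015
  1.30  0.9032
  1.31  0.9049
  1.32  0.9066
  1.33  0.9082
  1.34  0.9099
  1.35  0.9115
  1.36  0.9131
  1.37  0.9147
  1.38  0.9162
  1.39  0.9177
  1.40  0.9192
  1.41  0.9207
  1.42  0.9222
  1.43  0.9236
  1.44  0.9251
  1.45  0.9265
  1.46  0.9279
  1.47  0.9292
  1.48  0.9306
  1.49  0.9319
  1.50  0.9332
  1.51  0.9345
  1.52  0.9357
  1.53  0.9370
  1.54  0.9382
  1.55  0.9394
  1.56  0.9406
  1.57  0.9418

$102.81

σ√T = 0.48·√0.25 = 0.2400
d₁ = [ln(350/250) + (0.086 − 0.056 + 0.48²/2)·0.25] / 0.2400 = [0.3365 + 0.0363] / 0.2400 = 1.5532 which rounds to 1.55
d₂ = d₁ − σ√T = 1.5532 − 0.2400 = 1.3132 which rounds to 1.31
exp(−qT) = exp(−0.056·0.25) = 0.9861;  exp(−rT) = exp(−0.086·0.25) = 0.9787
C = 350·0.9861·N(1.55) − 250·0.9787·N(1.31) = 350·0.9861·0.9394 − 250·0.9787·0.9049 = 324.2198 − 221.4064 = 102.8134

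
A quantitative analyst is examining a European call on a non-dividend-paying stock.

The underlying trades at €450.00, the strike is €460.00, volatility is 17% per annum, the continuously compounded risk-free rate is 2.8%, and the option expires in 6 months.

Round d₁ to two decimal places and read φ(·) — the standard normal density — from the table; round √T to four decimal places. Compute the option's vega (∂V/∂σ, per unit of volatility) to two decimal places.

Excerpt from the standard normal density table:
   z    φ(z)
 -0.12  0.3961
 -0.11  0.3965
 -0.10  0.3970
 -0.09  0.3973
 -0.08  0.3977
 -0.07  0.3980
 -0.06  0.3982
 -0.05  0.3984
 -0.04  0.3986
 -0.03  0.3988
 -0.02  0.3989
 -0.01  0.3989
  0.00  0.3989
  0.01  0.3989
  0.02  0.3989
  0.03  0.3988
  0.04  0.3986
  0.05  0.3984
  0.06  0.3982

126.93

σ√T = 0.17 × 0.7071 = 0.1202
d₁ = [ln(450/460) + (0.028 + ½·0.17²)·0.5] / (σ√T) = (-0.0220 + 0.0212) / 0.1202 = -0.0063 ≈ -0.01
√T = √0.5 = 0.7071
φ(d₁) = φ(-0.01) = 0.3989
vega = S·φ(d₁)·√T = 450·0.3989·0.7071 = 126.9280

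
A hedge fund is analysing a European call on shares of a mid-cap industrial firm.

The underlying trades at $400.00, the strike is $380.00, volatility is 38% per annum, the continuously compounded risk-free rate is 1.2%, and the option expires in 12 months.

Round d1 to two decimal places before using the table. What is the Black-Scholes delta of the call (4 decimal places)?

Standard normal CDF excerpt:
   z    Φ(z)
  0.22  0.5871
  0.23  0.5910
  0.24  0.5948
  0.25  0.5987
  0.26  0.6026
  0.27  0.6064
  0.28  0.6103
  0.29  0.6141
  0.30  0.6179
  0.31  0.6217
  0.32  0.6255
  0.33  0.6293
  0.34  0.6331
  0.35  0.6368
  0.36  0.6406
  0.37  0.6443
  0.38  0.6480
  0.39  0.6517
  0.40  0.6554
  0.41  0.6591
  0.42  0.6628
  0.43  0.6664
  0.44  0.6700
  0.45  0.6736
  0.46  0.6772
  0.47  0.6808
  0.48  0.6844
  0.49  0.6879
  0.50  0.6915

σ√T = 0.38 × 1.0000 = 0.3800
d₁ = [ln(400/380) + (0.012 + 0.38²/2)·1] / 0.3800 = [0.0513 + 0.0842] / 0.3800 = 0.3566 ⇒ 0.36
N(d₁) = N(0.36) = 0.6406
Δ_call = N(d₁) = 0.6406

0.6406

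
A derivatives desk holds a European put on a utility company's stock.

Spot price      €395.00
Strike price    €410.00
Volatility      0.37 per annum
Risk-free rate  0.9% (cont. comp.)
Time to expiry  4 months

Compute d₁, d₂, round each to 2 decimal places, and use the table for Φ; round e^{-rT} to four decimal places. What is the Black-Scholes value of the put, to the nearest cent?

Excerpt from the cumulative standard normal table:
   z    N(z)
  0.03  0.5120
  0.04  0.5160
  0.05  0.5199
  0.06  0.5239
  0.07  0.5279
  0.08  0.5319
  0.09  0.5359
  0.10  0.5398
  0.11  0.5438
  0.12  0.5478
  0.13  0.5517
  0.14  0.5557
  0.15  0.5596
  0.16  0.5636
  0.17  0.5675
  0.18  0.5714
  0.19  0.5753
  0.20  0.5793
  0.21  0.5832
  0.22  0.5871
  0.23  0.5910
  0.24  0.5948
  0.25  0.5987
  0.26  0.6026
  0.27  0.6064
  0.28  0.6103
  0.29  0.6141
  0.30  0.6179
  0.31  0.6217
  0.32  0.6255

€42.52

σ√T = 0.37 × 0.5774 = 0.2136
d₁ = [ln(395/410) + (0.009 + ½·0.37²)·0.3333] / (σ√T) = (-0.0373 + 0.0258) / 0.2136 = -0.0536 → -0.05
d₂ = -0.0536 − 0.2136 = -0.2672 → -0.27
e^(−rT) = e^(−0.009·0.3333) = 0.9970
P = 410·0.9970·N(0.27) − 395·N(0.05) = 410·0.9970·0.6064 − 395·0.5199 = 247.8781 − 205.3605 = 42.5176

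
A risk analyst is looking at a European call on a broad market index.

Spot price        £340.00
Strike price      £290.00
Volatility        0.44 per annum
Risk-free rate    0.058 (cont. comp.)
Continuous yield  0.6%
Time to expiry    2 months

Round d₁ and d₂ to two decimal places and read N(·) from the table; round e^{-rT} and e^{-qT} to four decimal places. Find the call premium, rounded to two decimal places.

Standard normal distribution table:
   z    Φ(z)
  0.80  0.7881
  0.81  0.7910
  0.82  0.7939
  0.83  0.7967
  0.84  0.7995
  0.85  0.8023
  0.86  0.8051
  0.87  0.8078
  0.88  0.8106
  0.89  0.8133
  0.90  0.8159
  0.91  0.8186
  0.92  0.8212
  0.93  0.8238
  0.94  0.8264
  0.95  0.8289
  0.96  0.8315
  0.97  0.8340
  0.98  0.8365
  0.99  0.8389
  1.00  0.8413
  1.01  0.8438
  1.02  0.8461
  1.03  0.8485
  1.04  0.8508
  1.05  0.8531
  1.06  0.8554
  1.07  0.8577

£57.76

σ√T = 0.44 × 0.4082 = 0.1796
d₁ = [ln(340/290) + (0.058 − 0.006 + 0.44²/2)·0.1667] / 0.1796 = [0.1591 + 0.0248] / 0.1796 = 1.0236 which rounds to 1.02
d₂ = d₁ − σ√T = 1.0236 − 0.1796 = 0.8439 which rounds to 0.84
e^(−qT) = e^(−0.006·0.1667) = 0.9990;  e^(−rT) = e^(−0.058·0.1667) = 0.9904
N(d₁) = N(1.02) = 0.8461;  N(d₂) = N(0.84) = 0.7995
C = 340·0.9990·0.8461 − 290·0.9904·0.7995 = 287.3863 − 229.6292 = 57.7571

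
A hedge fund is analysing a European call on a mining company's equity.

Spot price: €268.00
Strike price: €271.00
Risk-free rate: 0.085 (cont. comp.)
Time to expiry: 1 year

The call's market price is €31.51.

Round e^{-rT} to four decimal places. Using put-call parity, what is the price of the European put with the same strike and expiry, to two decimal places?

€12.42

e^(−rT) = e^(−0.085·1) = 0.9185
Put-call parity: C − P = S − K·e^(−rT) = 268 − 271·0.9185 = 268 − 248.9135 = 19.0865
P = C − (C − P) = 31.51 − (19.0865) = 12.4235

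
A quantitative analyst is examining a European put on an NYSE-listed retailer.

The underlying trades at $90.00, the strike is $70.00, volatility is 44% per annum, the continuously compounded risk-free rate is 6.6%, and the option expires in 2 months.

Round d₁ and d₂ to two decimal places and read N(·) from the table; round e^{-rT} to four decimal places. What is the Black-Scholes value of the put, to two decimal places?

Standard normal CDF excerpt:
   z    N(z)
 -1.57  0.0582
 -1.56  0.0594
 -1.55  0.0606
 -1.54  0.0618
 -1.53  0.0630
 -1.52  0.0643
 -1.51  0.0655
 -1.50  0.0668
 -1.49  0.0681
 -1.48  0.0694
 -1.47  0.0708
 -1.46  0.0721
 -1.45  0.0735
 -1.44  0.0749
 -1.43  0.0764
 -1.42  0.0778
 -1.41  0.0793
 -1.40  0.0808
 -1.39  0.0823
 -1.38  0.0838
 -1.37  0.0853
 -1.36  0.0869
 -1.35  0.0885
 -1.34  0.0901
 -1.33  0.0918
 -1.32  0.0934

$0.45

σ√T = 0.44 × 0.4082 = 0.1796
d₁ = [ln(90/70) + (0.066 + 0.44²/2)·0.1667] / 0.1796 = [0.2513 + 0.0271] / 0.1796 = 1.5501 ⇒ 1.55
d₂ = d₁ − σ√T = 1.5501 − 0.1796 = 1.3705 ⇒ 1.37
exp(−rT) = exp(−0.066·0.1667) = 0.9891
N(−d₂) = N(-1.37) = 0.0853;  N(−d₁) = N(-1.55) = 0.0606
P = 70·0.9891·0.0853 − 90·0.0606 = 5.9059 − 5.4540 = 0.4519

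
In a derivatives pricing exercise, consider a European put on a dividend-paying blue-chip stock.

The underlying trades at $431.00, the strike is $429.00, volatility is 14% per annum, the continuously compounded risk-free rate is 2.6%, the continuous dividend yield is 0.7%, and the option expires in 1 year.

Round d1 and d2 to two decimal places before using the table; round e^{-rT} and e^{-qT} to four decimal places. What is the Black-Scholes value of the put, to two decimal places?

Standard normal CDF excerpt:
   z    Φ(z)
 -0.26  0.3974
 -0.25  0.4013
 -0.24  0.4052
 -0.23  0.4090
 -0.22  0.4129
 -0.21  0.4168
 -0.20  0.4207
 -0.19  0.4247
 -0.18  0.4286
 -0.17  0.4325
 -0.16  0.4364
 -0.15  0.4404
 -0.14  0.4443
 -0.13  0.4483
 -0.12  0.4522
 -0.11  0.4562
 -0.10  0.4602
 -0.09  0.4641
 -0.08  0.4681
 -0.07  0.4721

T = 1;  σ√T = 0.1400
d₁ = [ln(431/429) + (0.026 − 0.007 + 0.14²/2)·1] / 0.1400 = [0.0047 + 0.0288] / 0.1400 = 0.2389 → 0.24
d₂ = d₁ − σ√T = 0.2389 − 0.1400 = 0.0989 → 0.10
e^(−qT) = e^(−0.007·1) = 0.9930;  e^(−rT) = e^(−0.026·1) = 0.9743
N(−d₂) = N(-0.10) = 0.4602;  N(−d₁) = N(-0.24) = 0.4052
P = 429·0.9743·0.4602 − 431·0.9930·0.4052 = 192.3520 − 173.4187 = 18.9332

$18.93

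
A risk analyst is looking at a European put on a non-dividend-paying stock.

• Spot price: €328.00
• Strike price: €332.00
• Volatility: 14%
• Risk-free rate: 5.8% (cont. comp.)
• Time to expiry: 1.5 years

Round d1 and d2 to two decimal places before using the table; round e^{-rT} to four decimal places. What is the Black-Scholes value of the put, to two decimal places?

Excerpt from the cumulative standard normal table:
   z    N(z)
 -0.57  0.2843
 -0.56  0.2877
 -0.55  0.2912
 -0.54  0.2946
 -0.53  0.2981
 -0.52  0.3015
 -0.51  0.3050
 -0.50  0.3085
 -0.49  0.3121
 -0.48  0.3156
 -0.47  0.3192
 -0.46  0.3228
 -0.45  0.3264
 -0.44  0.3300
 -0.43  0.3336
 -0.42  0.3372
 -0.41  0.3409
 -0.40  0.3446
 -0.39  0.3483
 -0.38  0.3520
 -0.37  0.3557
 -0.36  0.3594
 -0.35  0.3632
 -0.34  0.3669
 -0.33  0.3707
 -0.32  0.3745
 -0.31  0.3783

€11.65

σ√T = 0.14·√1.5 = 0.1715
d₁ = [ln(328/332) + (0.058 + ½·0.14²)·1.5] / (σ√T) = (-0.0121 + 0.1017) / 0.1715 = 0.5224 → 0.52
d₂ = 0.5224 − 0.1715 = 0.3510 → 0.35
exp(−rT) = exp(−0.058·1.5) = 0.9167
P = 332·0.9167·N(-0.35) − 328·N(-0.52) = 332·0.9167·0.3632 − 328·0.3015 = 110.5379 − 98.8920 = 11.6459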